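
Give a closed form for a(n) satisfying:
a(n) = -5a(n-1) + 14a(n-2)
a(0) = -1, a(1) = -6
Characteristic equation: x² + 5x - 14 = 0, which factors as (x - (-7))(x - (2)) = 0.
Roots r₁ = -7, r₂ = 2 (distinct).
General solution: a(n) = A·(-7)^n + B·(2)^n.
From a(0) = -1: A + B = -1.
From a(1) = -6: -7A + 2B = -6.
Solving: A = \frac{4}{9}, B = - \frac{13}{9}.
So a(n) = \frac{4 \left(-7\right)^{n}}{9} - \frac{13 \cdot 2^{n}}{9}.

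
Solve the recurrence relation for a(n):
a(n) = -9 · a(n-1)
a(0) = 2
Pure geometric recurrence with ratio -9.
By induction a(n) = a(0) · (-9)^n = 2 \left(-9\right)^{n}.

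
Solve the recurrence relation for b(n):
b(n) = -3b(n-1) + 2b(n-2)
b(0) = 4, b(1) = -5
Characteristic equation: x² + 3x - 2 = 0.
Discriminant Δ = (-3)² + 4·(2) = 17.
Roots r₁,₂ = (-3 ± √17)/2, so r₁ = - \frac{3}{2} + \frac{\sqrt{17}}{2}, r₂ = - \frac{\sqrt{17}}{2} - \frac{3}{2}.
General solution: b(n) = A·r₁^n + B·r₂^n.
From the initial conditions, A + B = 4 and r₁A + r₂B = -5.
Since r₁ - r₂ = √17: A = (-5 - (4)r₂)/√17 = \frac{\sqrt{17}}{17} + 2, and B = 4 - A = 2 - \frac{\sqrt{17}}{17}.
So b(n) = \left(\frac{\sqrt{17}}{17} + 2\right)\left(- \frac{3}{2} + \frac{\sqrt{17}}{2}\right)^n + \left(2 - \frac{\sqrt{17}}{17}\right)\left(- \frac{\sqrt{17}}{2} - \frac{3}{2}\right)^n.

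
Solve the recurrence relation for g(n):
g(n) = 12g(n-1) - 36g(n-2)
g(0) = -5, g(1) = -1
Characteristic equation: x² - 12x + 36 = 0, which is (x - (6))².
Repeated root r = 6.
General solution: g(n) = (A + Bn)·(6)^n.
From g(0) = -5: A = -5.
From g(1) = -1: (A + B)·(6) = -1 ⇒ B = \frac{29}{6}.
So g(n) = \left(\frac{29 n}{6} - 5\right) \cdot (6)^n.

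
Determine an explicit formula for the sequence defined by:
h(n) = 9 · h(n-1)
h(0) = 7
Pure geometric recurrence with ratio 9.
By induction h(n) = h(0) · (9)^n = 7 \cdot 9^{n}.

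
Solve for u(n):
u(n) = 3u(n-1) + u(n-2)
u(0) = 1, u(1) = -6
Characteristic equation: x² - 3x - 1 = 0.
Discriminant Δ = (3)² + 4·(1) = 13.
Roots r₁,₂ = (3 ± √13)/2, so r₁ = \frac{3}{2} + \frac{\sqrt{13}}{2}, r₂ = \frac{3}{2} - \frac{\sqrt{13}}{2}.
General solution: u(n) = A·r₁^n + B·r₂^n.
From the initial conditions, A + B = 1 and r₁A + r₂B = -6.
Since r₁ - r₂ = √13: A = (-6 - (1)r₂)/√13 = \frac{1}{2} - \frac{15 \sqrt{13}}{26}, and B = 1 - A = \frac{1}{2} + \frac{15 \sqrt{13}}{26}.
So u(n) = \left(\frac{1}{2} - \frac{15 \sqrt{13}}{26}\right)\left(\frac{3}{2} + \frac{\sqrt{13}}{2}\right)^n + \left(\frac{1}{2} + \frac{15 \sqrt{13}}{26}\right)\left(\frac{3}{2} - \frac{\sqrt{13}}{2}\right)^n.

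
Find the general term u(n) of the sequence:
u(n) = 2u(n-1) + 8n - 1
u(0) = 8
First-order linear with linear forcing.
Homogeneous solution: u_h(n) = A·(2)^n.
Try particular u_p(n) = pn + q. Substituting:
  pn + q = 2(p(n-1) + q) + 8n - 1.
Matching the n-coefficient: p = 2p + 8 ⇒ p = -8.
Matching constants: q = -2p + 2q - 1 ⇒ q = -15.
General: u(n) = A·(2)^n - 8 n - 15.
Apply u(0) = 8: A - 15 = 8 ⇒ A = 23.
So u(n) = 23 \cdot 2^{n} - 8 n - 15.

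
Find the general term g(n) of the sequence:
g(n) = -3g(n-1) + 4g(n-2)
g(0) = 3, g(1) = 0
Characteristic equation: x² + 3x - 4 = 0, which factors as (x - (1))(x - (-4)) = 0.
Roots r₁ = 1, r₂ = -4 (distinct).
General solution: g(n) = A·(1)^n + B·(-4)^n.
From g(0) = 3: A + B = 3.
From g(1) = 0: A - 4B = 0.
Solving: A = \frac{12}{5}, B = \frac{3}{5}.
So g(n) = \frac{3 \left(-4\right)^{n}}{5} + \frac{12}{5}.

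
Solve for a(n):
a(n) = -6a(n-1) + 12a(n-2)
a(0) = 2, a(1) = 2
Characteristic equation: x² + 6x - 12 = 0.
Discriminant Δ = (-6)² + 4·(12) = 84.
Roots r₁,₂ = (-6 ± √84)/2, so r₁ = -3 + \sqrt{21}, r₂ = - \sqrt{21} - 3.
General solution: a(n) = A·r₁^n + B·r₂^n.
From the initial conditions, A + B = 2 and r₁A + r₂B = 2.
Since r₁ - r₂ = √84: A = (2 - (2)r₂)/√84 = \frac{4 \sqrt{21}}{21} + 1, and B = 2 - A = 1 - \frac{4 \sqrt{21}}{21}.
So a(n) = \left(\frac{4 \sqrt{21}}{21} + 1\right)\left(-3 + \sqrt{21}\right)^n + \left(1 - \frac{4 \sqrt{21}}{21}\right)\left(- \sqrt{21} - 3\right)^n.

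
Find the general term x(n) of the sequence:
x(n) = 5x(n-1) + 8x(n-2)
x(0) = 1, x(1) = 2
Characteristic equation: x² - 5x - 8 = 0.
Discriminant Δ = (5)² + 4·(8) = 57.
Roots r₁,₂ = (5 ± √57)/2, so r₁ = \frac{5}{2} + \frac{\sqrt{57}}{2}, r₂ = \frac{5}{2} - \frac{\sqrt{57}}{2}.
General solution: x(n) = A·r₁^n + B·r₂^n.
From the initial conditions, A + B = 1 and r₁A + r₂B = 2.
Since r₁ - r₂ = √57: A = (2 - (1)r₂)/√57 = \frac{1}{2} - \frac{\sqrt{57}}{114}, and B = 1 - A = \frac{\sqrt{57}}{114} + \frac{1}{2}.
So x(n) = \left(\frac{1}{2} - \frac{\sqrt{57}}{114}\right)\left(\frac{5}{2} + \frac{\sqrt{57}}{2}\right)^n + \left(\frac{\sqrt{57}}{114} + \frac{1}{2}\right)\left(\frac{5}{2} - \frac{\sqrt{57}}{2}\right)^n.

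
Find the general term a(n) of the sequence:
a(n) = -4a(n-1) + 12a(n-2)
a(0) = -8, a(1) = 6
Characteristic equation: x² + 4x - 12 = 0, which factors as (x - (2))(x - (-6)) = 0.
Roots r₁ = 2, r₂ = -6 (distinct).
General solution: a(n) = A·(2)^n + B·(-6)^n.
From a(0) = -8: A + B = -8.
From a(1) = 6: 2A - 6B = 6.
Solving: A = - \frac{21}{4}, B = - \frac{11}{4}.
So a(n) = - \frac{11 \left(-6\right)^{n}}{4} - \frac{21 \cdot 2^{n}}{4}.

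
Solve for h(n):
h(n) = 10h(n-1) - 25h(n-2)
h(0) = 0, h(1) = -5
Characteristic equation: x² - 10x + 25 = 0, which is (x - (5))².
Repeated root r = 5.
General solution: h(n) = (A + Bn)·(5)^n.
From h(0) = 0: A = 0.
From h(1) = -5: (A + B)·(5) = -5 ⇒ B = -1.
So h(n) = \left(- n\right) \cdot (5)^n.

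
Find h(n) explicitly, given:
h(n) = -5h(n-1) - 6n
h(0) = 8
First-order linear with linear forcing.
Homogeneous solution: h_h(n) = A·(-5)^n.
Try particular h_p(n) = pn + q. Substituting:
  pn + q = -5(p(n-1) + q) - 6n.
Matching the n-coefficient: p = -5p - 6 ⇒ p = -1.
Matching constants: q = 5p - 5q ⇒ q = - \frac{5}{6}.
General: h(n) = A·(-5)^n - n - \frac{5}{6}.
Apply h(0) = 8: A - \frac{5}{6} = 8 ⇒ A = \frac{53}{6}.
So h(n) = \frac{53 \left(-5\right)^{n}}{6} - n - \frac{5}{6}.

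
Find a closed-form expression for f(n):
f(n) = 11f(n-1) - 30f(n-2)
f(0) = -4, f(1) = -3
Characteristic equation: x² - 11x + 30 = 0, which factors as (x - (6))(x - (5)) = 0.
Roots r₁ = 6, r₂ = 5 (distinct).
General solution: f(n) = A·(6)^n + B·(5)^n.
From f(0) = -4: A + B = -4.
From f(1) = -3: 6A + 5B = -3.
Solving: A = 17, B = -21.
So f(n) = - 21 \cdot 5^{n} + 17 \cdot 6^{n}.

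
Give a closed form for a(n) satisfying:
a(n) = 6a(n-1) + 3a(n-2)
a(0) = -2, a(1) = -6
Characteristic equation: x² - 6x - 3 = 0.
Discriminant Δ = (6)² + 4·(3) = 48.
Roots r₁,₂ = (6 ± √48)/2, so r₁ = 3 + 2 \sqrt{3}, r₂ = 3 - 2 \sqrt{3}.
General solution: a(n) = A·r₁^n + B·r₂^n.
From the initial conditions, A + B = -2 and r₁A + r₂B = -6.
Since r₁ - r₂ = √48: A = (-6 - (-2)r₂)/√48 = -1, and B = -2 - A = -1.
So a(n) = \left(-1\right)\left(3 + 2 \sqrt{3}\right)^n + \left(-1\right)\left(3 - 2 \sqrt{3}\right)^n.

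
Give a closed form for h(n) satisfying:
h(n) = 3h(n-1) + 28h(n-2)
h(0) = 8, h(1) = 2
Characteristic equation: x² - 3x - 28 = 0, which factors as (x - (-4))(x - (7)) = 0.
Roots r₁ = -4, r₂ = 7 (distinct).
General solution: h(n) = A·(-4)^n + B·(7)^n.
From h(0) = 8: A + B = 8.
From h(1) = 2: -4A + 7B = 2.
Solving: A = \frac{54}{11}, B = \frac{34}{11}.
So h(n) = \frac{54 \left(-4\right)^{n}}{11} + \frac{34 \cdot 7^{n}}{11}.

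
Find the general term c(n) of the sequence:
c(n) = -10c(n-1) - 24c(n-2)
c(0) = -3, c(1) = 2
Characteristic equation: x² + 10x + 24 = 0, which factors as (x - (-4))(x - (-6)) = 0.
Roots r₁ = -4, r₂ = -6 (distinct).
General solution: c(n) = A·(-4)^n + B·(-6)^n.
From c(0) = -3: A + B = -3.
From c(1) = 2: -4A - 6B = 2.
Solving: A = -8, B = 5.
So c(n) = - 8 \left(-4\right)^{n} + 5 \left(-6\right)^{n}.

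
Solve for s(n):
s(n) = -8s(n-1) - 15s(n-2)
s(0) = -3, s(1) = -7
Characteristic equation: x² + 8x + 15 = 0, which factors as (x - (-3))(x - (-5)) = 0.
Roots r₁ = -3, r₂ = -5 (distinct).
General solution: s(n) = A·(-3)^n + B·(-5)^n.
From s(0) = -3: A + B = -3.
From s(1) = -7: -3A - 5B = -7.
Solving: A = -11, B = 8.
So s(n) = - 11 \left(-3\right)^{n} + 8 \left(-5\right)^{n}.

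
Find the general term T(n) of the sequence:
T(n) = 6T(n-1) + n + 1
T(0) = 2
First-order linear with linear forcing.
Homogeneous solution: T_h(n) = A·(6)^n.
Try particular T_p(n) = pn + q. Substituting:
  pn + q = 6(p(n-1) + q) + n + 1.
Matching the n-coefficient: p = 6p + 1 ⇒ p = - \frac{1}{5}.
Matching constants: q = -6p + 6q + 1 ⇒ q = - \frac{11}{25}.
General: T(n) = A·(6)^n - \frac{n}{5} - \frac{11}{25}.
Apply T(0) = 2: A - \frac{11}{25} = 2 ⇒ A = \frac{61}{25}.
So T(n) = \frac{61 \cdot 6^{n}}{25} - \frac{n}{5} - \frac{11}{25}.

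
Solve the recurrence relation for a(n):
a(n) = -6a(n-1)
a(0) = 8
This is a homogeneous first-order recurrence with ratio -6.
By induction a(n) = a(0) · (-6)^n = 8 \left(-6\right)^{n}.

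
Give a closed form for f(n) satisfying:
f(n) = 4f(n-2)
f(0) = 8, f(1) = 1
Characteristic equation: x² - 4 = 0, which factors as (x - (2))(x - (-2)) = 0.
Roots r₁ = 2, r₂ = -2 (distinct).
General solution: f(n) = A·(2)^n + B·(-2)^n.
From f(0) = 8: A + B = 8.
From f(1) = 1: 2A - 2B = 1.
Solving: A = \frac{17}{4}, B = \frac{15}{4}.
So f(n) = \frac{15 \left(-2\right)^{n}}{4} + \frac{17 \cdot 2^{n}}{4}.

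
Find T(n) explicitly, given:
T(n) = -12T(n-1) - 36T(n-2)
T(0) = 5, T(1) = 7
Characteristic equation: x² + 12x + 36 = 0, which is (x - (-6))².
Repeated root r = -6.
General solution: T(n) = (A + Bn)·(-6)^n.
From T(0) = 5: A = 5.
From T(1) = 7: (A + B)·(-6) = 7 ⇒ B = - \frac{37}{6}.
So T(n) = \left(5 - \frac{37 n}{6}\right) \cdot (-6)^n.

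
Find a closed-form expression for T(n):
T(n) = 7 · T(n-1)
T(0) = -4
Pure geometric recurrence with ratio 7.
By induction T(n) = T(0) · (7)^n = - 4 \cdot 7^{n}.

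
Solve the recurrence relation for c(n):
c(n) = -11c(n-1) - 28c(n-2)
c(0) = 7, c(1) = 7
Characteristic equation: x² + 11x + 28 = 0, which factors as (x - (-7))(x - (-4)) = 0.
Roots r₁ = -7, r₂ = -4 (distinct).
General solution: c(n) = A·(-7)^n + B·(-4)^n.
From c(0) = 7: A + B = 7.
From c(1) = 7: -7A - 4B = 7.
Solving: A = - \frac{35}{3}, B = \frac{56}{3}.
So c(n) = \frac{56 \left(-4\right)^{n}}{3} - \frac{35 \left(-7\right)^{n}}{3}.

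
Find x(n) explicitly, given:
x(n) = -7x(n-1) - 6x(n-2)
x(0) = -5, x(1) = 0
Characteristic equation: x² + 7x + 6 = 0, which factors as (x - (-6))(x - (-1)) = 0.
Roots r₁ = -6, r₂ = -1 (distinct).
General solution: x(n) = A·(-6)^n + B·(-1)^n.
From x(0) = -5: A + B = -5.
From x(1) = 0: -6A - B = 0.
Solving: A = 1, B = -6.
So x(n) = - 6 \left(-1\right)^{n} + \left(-6\right)^{n}.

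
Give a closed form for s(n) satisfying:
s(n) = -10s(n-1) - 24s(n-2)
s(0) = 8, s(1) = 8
Characteristic equation: x² + 10x + 24 = 0, which factors as (x - (-4))(x - (-6)) = 0.
Roots r₁ = -4, r₂ = -6 (distinct).
General solution: s(n) = A·(-4)^n + B·(-6)^n.
From s(0) = 8: A + B = 8.
From s(1) = 8: -4A - 6B = 8.
Solving: A = 28, B = -20.
So s(n) = 28 \left(-4\right)^{n} - 20 \left(-6\right)^{n}.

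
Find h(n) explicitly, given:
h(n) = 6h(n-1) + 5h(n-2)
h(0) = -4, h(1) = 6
Characteristic equation: x² - 6x - 5 = 0.
Discriminant Δ = (6)² + 4·(5) = 56.
Roots r₁,₂ = (6 ± √56)/2, so r₁ = 3 + \sqrt{14}, r₂ = 3 - \sqrt{14}.
General solution: h(n) = A·r₁^n + B·r₂^n.
From the initial conditions, A + B = -4 and r₁A + r₂B = 6.
Since r₁ - r₂ = √56: A = (6 - (-4)r₂)/√56 = -2 + \frac{9 \sqrt{14}}{14}, and B = -4 - A = - \frac{9 \sqrt{14}}{14} - 2.
So h(n) = \left(-2 + \frac{9 \sqrt{14}}{14}\right)\left(3 + \sqrt{14}\right)^n + \left(- \frac{9 \sqrt{14}}{14} - 2\right)\left(3 - \sqrt{14}\right)^n.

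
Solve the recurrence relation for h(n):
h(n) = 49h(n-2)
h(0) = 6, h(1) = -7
Characteristic equation: x² - 49 = 0, which factors as (x - (7))(x - (-7)) = 0.
Roots r₁ = 7, r₂ = -7 (distinct).
General solution: h(n) = A·(7)^n + B·(-7)^n.
From h(0) = 6: A + B = 6.
From h(1) = -7: 7A - 7B = -7.
Solving: A = \frac{5}{2}, B = \frac{7}{2}.
So h(n) = \frac{7 \left(-7\right)^{n}}{2} + \frac{5 \cdot 7^{n}}{2}.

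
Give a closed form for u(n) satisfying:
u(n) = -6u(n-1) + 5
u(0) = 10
First-order linear non-homogeneous.
Homogeneous solution: u_h(n) = A·(-6)^n.
Try constant particular solution u_p = K: K = -6K + 5 ⇒ K = \frac{5}{7}.
General: u(n) = A·(-6)^n + \frac{5}{7}.
Apply u(0) = 10: A + \frac{5}{7} = 10 ⇒ A = \frac{65}{7}.
So u(n) = \frac{65 \left(-6\right)^{n}}{7} + \frac{5}{7}.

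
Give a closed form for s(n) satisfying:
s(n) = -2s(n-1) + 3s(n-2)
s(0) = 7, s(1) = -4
Characteristic equation: x² + 2x - 3 = 0, which factors as (x - (1))(x - (-3)) = 0.
Roots r₁ = 1, r₂ = -3 (distinct).
General solution: s(n) = A·(1)^n + B·(-3)^n.
From s(0) = 7: A + B = 7.
From s(1) = -4: A - 3B = -4.
Solving: A = \frac{17}{4}, B = \frac{11}{4}.
So s(n) = \frac{11 \left(-3\right)^{n}}{4} + \frac{17}{4}.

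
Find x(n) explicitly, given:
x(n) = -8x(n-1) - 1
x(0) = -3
First-order linear non-homogeneous.
Homogeneous solution: x_h(n) = A·(-8)^n.
Try constant particular solution x_p = K: K = -8K - 1 ⇒ K = - \frac{1}{9}.
General: x(n) = A·(-8)^n - \frac{1}{9}.
Apply x(0) = -3: A - \frac{1}{9} = -3 ⇒ A = - \frac{26}{9}.
So x(n) = - \frac{26 \left(-8\right)^{n}}{9} - \frac{1}{9}.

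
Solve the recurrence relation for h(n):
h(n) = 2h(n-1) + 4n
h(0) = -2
First-order linear with linear forcing.
Homogeneous solution: h_h(n) = A·(2)^n.
Try particular h_p(n) = pn + q. Substituting:
  pn + q = 2(p(n-1) + q) + 4n.
Matching the n-coefficient: p = 2p + 4 ⇒ p = -4.
Matching constants: q = -2p + 2q ⇒ q = -8.
General: h(n) = A·(2)^n - 4 n - 8.
Apply h(0) = -2: A - 8 = -2 ⇒ A = 6.
So h(n) = 6 \cdot 2^{n} - 4 n - 8.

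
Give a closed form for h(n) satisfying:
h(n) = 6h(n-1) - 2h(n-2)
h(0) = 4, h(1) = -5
Characteristic equation: x² - 6x + 2 = 0.
Discriminant Δ = (6)² + 4·(-2) = 28.
Roots r₁,₂ = (6 ± √28)/2, so r₁ = \sqrt{7} + 3, r₂ = 3 - \sqrt{7}.
General solution: h(n) = A·r₁^n + B·r₂^n.
From the initial conditions, A + B = 4 and r₁A + r₂B = -5.
Since r₁ - r₂ = √28: A = (-5 - (4)r₂)/√28 = 2 - \frac{17 \sqrt{7}}{14}, and B = 4 - A = 2 + \frac{17 \sqrt{7}}{14}.
So h(n) = \left(2 - \frac{17 \sqrt{7}}{14}\right)\left(\sqrt{7} + 3\right)^n + \left(2 + \frac{17 \sqrt{7}}{14}\right)\left(3 - \sqrt{7}\right)^n.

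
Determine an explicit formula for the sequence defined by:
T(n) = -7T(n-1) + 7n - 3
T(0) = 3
First-order linear with linear forcing.
Homogeneous solution: T_h(n) = A·(-7)^n.
Try particular T_p(n) = pn + q. Substituting:
  pn + q = -7(p(n-1) + q) + 7n - 3.
Matching the n-coefficient: p = -7p + 7 ⇒ p = \frac{7}{8}.
Matching constants: q = 7p - 7q - 3 ⇒ q = \frac{25}{64}.
General: T(n) = A·(-7)^n + \frac{7 n}{8} + \frac{25}{64}.
Apply T(0) = 3: A + \frac{25}{64} = 3 ⇒ A = \frac{167}{64}.
So T(n) = \frac{167 \left(-7\right)^{n}}{64} + \frac{7 n}{8} + \frac{25}{64}.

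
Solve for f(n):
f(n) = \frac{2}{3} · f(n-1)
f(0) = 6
Pure geometric recurrence with ratio \frac{2}{3}.
By induction f(n) = f(0) · (\frac{2}{3})^n = 6 \left(\frac{2}{3}\right)^{n}.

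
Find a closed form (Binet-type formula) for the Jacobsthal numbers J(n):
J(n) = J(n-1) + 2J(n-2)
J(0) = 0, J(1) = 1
This is the Jacobsthal sequence.
Characteristic equation: x² - x - 2 = 0; roots r₁ = 2, r₂ = -1.
General: J(n) = A·r₁^n + B·r₂^n. Solving with J(0)=0, J(1)=1 gives A = \frac{1}{3}, B = - \frac{1}{3}.
So J(n) = - \frac{\left(-1\right)^{n}}{3} + \frac{2^{n}}{3}.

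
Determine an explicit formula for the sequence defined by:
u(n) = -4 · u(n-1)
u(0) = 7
Pure geometric recurrence with ratio -4.
By induction u(n) = u(0) · (-4)^n = 7 \left(-4\right)^{n}.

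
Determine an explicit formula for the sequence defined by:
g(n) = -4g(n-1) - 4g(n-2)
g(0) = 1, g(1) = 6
Characteristic equation: x² + 4x + 4 = 0, which is (x - (-2))².
Repeated root r = -2.
General solution: g(n) = (A + Bn)·(-2)^n.
From g(0) = 1: A = 1.
From g(1) = 6: (A + B)·(-2) = 6 ⇒ B = -4.
So g(n) = \left(1 - 4 n\right) \cdot (-2)^n.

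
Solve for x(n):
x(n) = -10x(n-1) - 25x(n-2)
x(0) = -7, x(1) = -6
Characteristic equation: x² + 10x + 25 = 0, which is (x - (-5))².
Repeated root r = -5.
General solution: x(n) = (A + Bn)·(-5)^n.
From x(0) = -7: A = -7.
From x(1) = -6: (A + B)·(-5) = -6 ⇒ B = \frac{41}{5}.
So x(n) = \left(\frac{41 n}{5} - 7\right) \cdot (-5)^n.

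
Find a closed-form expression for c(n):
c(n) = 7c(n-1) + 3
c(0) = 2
First-order linear non-homogeneous.
Homogeneous solution: c_h(n) = A·(7)^n.
Try constant particular solution c_p = K: K = 7K + 3 ⇒ K = - \frac{1}{2}.
General: c(n) = A·(7)^n - \frac{1}{2}.
Apply c(0) = 2: A - \frac{1}{2} = 2 ⇒ A = \frac{5}{2}.
So c(n) = \frac{5 \cdot 7^{n}}{2} - \frac{1}{2}.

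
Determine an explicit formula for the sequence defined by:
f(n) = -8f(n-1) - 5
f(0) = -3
First-order linear non-homogeneous.
Homogeneous solution: f_h(n) = A·(-8)^n.
Try constant particular solution f_p = K: K = -8K - 5 ⇒ K = - \frac{5}{9}.
General: f(n) = A·(-8)^n - \frac{5}{9}.
Apply f(0) = -3: A - \frac{5}{9} = -3 ⇒ A = - \frac{22}{9}.
So f(n) = - \frac{22 \left(-8\right)^{n}}{9} - \frac{5}{9}.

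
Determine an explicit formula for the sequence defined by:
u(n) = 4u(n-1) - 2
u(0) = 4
First-order linear non-homogeneous.
Homogeneous solution: u_h(n) = A·(4)^n.
Try constant particular solution u_p = K: K = 4K - 2 ⇒ K = \frac{2}{3}.
General: u(n) = A·(4)^n + \frac{2}{3}.
Apply u(0) = 4: A + \frac{2}{3} = 4 ⇒ A = \frac{10}{3}.
So u(n) = \frac{10 \cdot 4^{n}}{3} + \frac{2}{3}.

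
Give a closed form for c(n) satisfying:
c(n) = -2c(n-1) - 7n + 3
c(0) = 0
First-order linear with linear forcing.
Homogeneous solution: c_h(n) = A·(-2)^n.
Try particular c_p(n) = pn + q. Substituting:
  pn + q = -2(p(n-1) + q) - 7n + 3.
Matching the n-coefficient: p = -2p - 7 ⇒ p = - \frac{7}{3}.
Matching constants: q = 2p - 2q + 3 ⇒ q = - \frac{5}{9}.
General: c(n) = A·(-2)^n - \frac{7 n}{3} - \frac{5}{9}.
Apply c(0) = 0: A - \frac{5}{9} = 0 ⇒ A = \frac{5}{9}.
So c(n) = \frac{5 \left(-2\right)^{n}}{9} - \frac{7 n}{3} - \frac{5}{9}.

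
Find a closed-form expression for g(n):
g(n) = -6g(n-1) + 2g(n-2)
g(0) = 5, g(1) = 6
Characteristic equation: x² + 6x - 2 = 0.
Discriminant Δ = (-6)² + 4·(2) = 44.
Roots r₁,₂ = (-6 ± √44)/2, so r₁ = -3 + \sqrt{11}, r₂ = - \sqrt{11} - 3.
General solution: g(n) = A·r₁^n + B·r₂^n.
From the initial conditions, A + B = 5 and r₁A + r₂B = 6.
Since r₁ - r₂ = √44: A = (6 - (5)r₂)/√44 = \frac{5}{2} + \frac{21 \sqrt{11}}{22}, and B = 5 - A = \frac{5}{2} - \frac{21 \sqrt{11}}{22}.
So g(n) = \left(\frac{5}{2} + \frac{21 \sqrt{11}}{22}\right)\left(-3 + \sqrt{11}\right)^n + \left(\frac{5}{2} - \frac{21 \sqrt{11}}{22}\right)\left(- \sqrt{11} - 3\right)^n.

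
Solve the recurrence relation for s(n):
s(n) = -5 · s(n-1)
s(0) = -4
Pure geometric recurrence with ratio -5.
By induction s(n) = s(0) · (-5)^n = - 4 \left(-5\right)^{n}.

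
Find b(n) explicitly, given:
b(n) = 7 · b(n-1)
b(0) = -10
Pure geometric recurrence with ratio 7.
By induction b(n) = b(0) · (7)^n = - 10 \cdot 7^{n}.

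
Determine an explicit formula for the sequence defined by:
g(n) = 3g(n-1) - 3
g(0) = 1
First-order linear non-homogeneous.
Homogeneous solution: g_h(n) = A·(3)^n.
Try constant particular solution g_p = K: K = 3K - 3 ⇒ K = \frac{3}{2}.
General: g(n) = A·(3)^n + \frac{3}{2}.
Apply g(0) = 1: A + \frac{3}{2} = 1 ⇒ A = - \frac{1}{2}.
So g(n) = \frac{3}{2} - \frac{3^{n}}{2}.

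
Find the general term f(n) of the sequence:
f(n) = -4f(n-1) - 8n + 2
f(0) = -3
First-order linear with linear forcing.
Homogeneous solution: f_h(n) = A·(-4)^n.
Try particular f_p(n) = pn + q. Substituting:
  pn + q = -4(p(n-1) + q) - 8n + 2.
Matching the n-coefficient: p = -4p - 8 ⇒ p = - \frac{8}{5}.
Matching constants: q = 4p - 4q + 2 ⇒ q = - \frac{22}{25}.
General: f(n) = A·(-4)^n - \frac{8 n}{5} - \frac{22}{25}.
Apply f(0) = -3: A - \frac{22}{25} = -3 ⇒ A = - \frac{53}{25}.
So f(n) = - \frac{53 \left(-4\right)^{n}}{25} - \frac{8 n}{5} - \frac{22}{25}.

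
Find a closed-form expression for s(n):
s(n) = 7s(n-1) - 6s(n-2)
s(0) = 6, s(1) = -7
Characteristic equation: x² - 7x + 6 = 0, which factors as (x - (6))(x - (1)) = 0.
Roots r₁ = 6, r₂ = 1 (distinct).
General solution: s(n) = A·(6)^n + B·(1)^n.
From s(0) = 6: A + B = 6.
From s(1) = -7: 6A + B = -7.
Solving: A = - \frac{13}{5}, B = \frac{43}{5}.
So s(n) = \frac{43}{5} - \frac{13 \cdot 6^{n}}{5}.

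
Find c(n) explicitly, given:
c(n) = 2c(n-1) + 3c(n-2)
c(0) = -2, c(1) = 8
Characteristic equation: x² - 2x - 3 = 0, which factors as (x - (-1))(x - (3)) = 0.
Roots r₁ = -1, r₂ = 3 (distinct).
General solution: c(n) = A·(-1)^n + B·(3)^n.
From c(0) = -2: A + B = -2.
From c(1) = 8: -A + 3B = 8.
Solving: A = - \frac{7}{2}, B = \frac{3}{2}.
So c(n) = - \frac{7 \left(-1\right)^{n}}{2} + \frac{3 \cdot 3^{n}}{2}.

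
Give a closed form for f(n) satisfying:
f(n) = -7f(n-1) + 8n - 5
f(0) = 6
First-order linear with linear forcing.
Homogeneous solution: f_h(n) = A·(-7)^n.
Try particular f_p(n) = pn + q. Substituting:
  pn + q = -7(p(n-1) + q) + 8n - 5.
Matching the n-coefficient: p = -7p + 8 ⇒ p = 1.
Matching constants: q = 7p - 7q - 5 ⇒ q = \frac{1}{4}.
General: f(n) = A·(-7)^n + n + \frac{1}{4}.
Apply f(0) = 6: A + \frac{1}{4} = 6 ⇒ A = \frac{23}{4}.
So f(n) = \frac{23 \left(-7\right)^{n}}{4} + n + \frac{1}{4}.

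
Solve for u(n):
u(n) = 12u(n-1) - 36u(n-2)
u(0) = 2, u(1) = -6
Characteristic equation: x² - 12x + 36 = 0, which is (x - (6))².
Repeated root r = 6.
General solution: u(n) = (A + Bn)·(6)^n.
From u(0) = 2: A = 2.
From u(1) = -6: (A + B)·(6) = -6 ⇒ B = -3.
So u(n) = \left(2 - 3 n\right) \cdot (6)^n.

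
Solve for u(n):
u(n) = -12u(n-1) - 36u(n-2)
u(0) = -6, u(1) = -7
Characteristic equation: x² + 12x + 36 = 0, which is (x - (-6))².
Repeated root r = -6.
General solution: u(n) = (A + Bn)·(-6)^n.
From u(0) = -6: A = -6.
From u(1) = -7: (A + B)·(-6) = -7 ⇒ B = \frac{43}{6}.
So u(n) = \left(\frac{43 n}{6} - 6\right) \cdot (-6)^n.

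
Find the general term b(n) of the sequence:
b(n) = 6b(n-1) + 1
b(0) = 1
First-order linear non-homogeneous.
Homogeneous solution: b_h(n) = A·(6)^n.
Try constant particular solution b_p = K: K = 6K + 1 ⇒ K = - \frac{1}{5}.
General: b(n) = A·(6)^n - \frac{1}{5}.
Apply b(0) = 1: A - \frac{1}{5} = 1 ⇒ A = \frac{6}{5}.
So b(n) = \frac{6 \cdot 6^{n}}{5} - \frac{1}{5}.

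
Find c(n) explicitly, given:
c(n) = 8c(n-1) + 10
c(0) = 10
First-order linear non-homogeneous.
Homogeneous solution: c_h(n) = A·(8)^n.
Try constant particular solution c_p = K: K = 8K + 10 ⇒ K = - \frac{10}{7}.
General: c(n) = A·(8)^n - \frac{10}{7}.
Apply c(0) = 10: A - \frac{10}{7} = 10 ⇒ A = \frac{80}{7}.
So c(n) = \frac{80 \cdot 8^{n}}{7} - \frac{10}{7}.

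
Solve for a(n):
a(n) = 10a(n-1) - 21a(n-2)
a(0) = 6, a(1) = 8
Characteristic equation: x² - 10x + 21 = 0, which factors as (x - (3))(x - (7)) = 0.
Roots r₁ = 3, r₂ = 7 (distinct).
General solution: a(n) = A·(3)^n + B·(7)^n.
From a(0) = 6: A + B = 6.
From a(1) = 8: 3A + 7B = 8.
Solving: A = \frac{17}{2}, B = - \frac{5}{2}.
So a(n) = \frac{17 \cdot 3^{n}}{2} - \frac{5 \cdot 7^{n}}{2}.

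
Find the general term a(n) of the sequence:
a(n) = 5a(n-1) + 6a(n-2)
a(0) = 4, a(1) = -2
Characteristic equation: x² - 5x - 6 = 0, which factors as (x - (6))(x - (-1)) = 0.
Roots r₁ = 6, r₂ = -1 (distinct).
General solution: a(n) = A·(6)^n + B·(-1)^n.
From a(0) = 4: A + B = 4.
From a(1) = -2: 6A - B = -2.
Solving: A = \frac{2}{7}, B = \frac{26}{7}.
So a(n) = \frac{26 \left(-1\right)^{n}}{7} + \frac{2 \cdot 6^{n}}{7}.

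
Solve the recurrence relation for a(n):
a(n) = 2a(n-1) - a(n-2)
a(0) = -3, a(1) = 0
Characteristic equation: x² - 2x + 1 = 0, which is (x - (1))².
Repeated root r = 1.
General solution: a(n) = (A + Bn)·(1)^n.
From a(0) = -3: A = -3.
From a(1) = 0: (A + B)·(1) = 0 ⇒ B = 3.
So a(n) = \left(3 n - 3\right) \cdot (1)^n.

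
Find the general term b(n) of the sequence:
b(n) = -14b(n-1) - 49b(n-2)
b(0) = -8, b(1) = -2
Characteristic equation: x² + 14x + 49 = 0, which is (x - (-7))².
Repeated root r = -7.
General solution: b(n) = (A + Bn)·(-7)^n.
From b(0) = -8: A = -8.
From b(1) = -2: (A + B)·(-7) = -2 ⇒ B = \frac{58}{7}.
So b(n) = \left(\frac{58 n}{7} - 8\right) \cdot (-7)^n.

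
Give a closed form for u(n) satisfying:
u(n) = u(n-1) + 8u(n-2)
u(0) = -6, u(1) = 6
Characteristic equation: x² - x - 8 = 0.
Discriminant Δ = (1)² + 4·(8) = 33.
Roots r₁,₂ = (1 ± √33)/2, so r₁ = \frac{1}{2} + \frac{\sqrt{33}}{2}, r₂ = \frac{1}{2} - \frac{\sqrt{33}}{2}.
General solution: u(n) = A·r₁^n + B·r₂^n.
From the initial conditions, A + B = -6 and r₁A + r₂B = 6.
Since r₁ - r₂ = √33: A = (6 - (-6)r₂)/√33 = -3 + \frac{3 \sqrt{33}}{11}, and B = -6 - A = -3 - \frac{3 \sqrt{33}}{11}.
So u(n) = \left(-3 + \frac{3 \sqrt{33}}{11}\right)\left(\frac{1}{2} + \frac{\sqrt{33}}{2}\right)^n + \left(-3 - \frac{3 \sqrt{33}}{11}\right)\left(\frac{1}{2} - \frac{\sqrt{33}}{2}\right)^n.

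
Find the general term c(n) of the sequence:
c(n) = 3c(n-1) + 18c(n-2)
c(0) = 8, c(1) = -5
Characteristic equation: x² - 3x - 18 = 0, which factors as (x - (6))(x - (-3)) = 0.
Roots r₁ = 6, r₂ = -3 (distinct).
General solution: c(n) = A·(6)^n + B·(-3)^n.
From c(0) = 8: A + B = 8.
From c(1) = -5: 6A - 3B = -5.
Solving: A = \frac{19}{9}, B = \frac{53}{9}.
So c(n) = \frac{53 \left(-3\right)^{n}}{9} + \frac{19 \cdot 6^{n}}{9}.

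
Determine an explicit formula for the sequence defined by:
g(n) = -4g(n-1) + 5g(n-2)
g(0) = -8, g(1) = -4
Characteristic equation: x² + 4x - 5 = 0, which factors as (x - (-5))(x - (1)) = 0.
Roots r₁ = -5, r₂ = 1 (distinct).
General solution: g(n) = A·(-5)^n + B·(1)^n.
From g(0) = -8: A + B = -8.
From g(1) = -4: -5A + B = -4.
Solving: A = - \frac{2}{3}, B = - \frac{22}{3}.
So g(n) = - \frac{2 \left(-5\right)^{n}}{3} - \frac{22}{3}.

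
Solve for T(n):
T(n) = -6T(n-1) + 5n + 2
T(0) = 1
First-order linear with linear forcing.
Homogeneous solution: T_h(n) = A·(-6)^n.
Try particular T_p(n) = pn + q. Substituting:
  pn + q = -6(p(n-1) + q) + 5n + 2.
Matching the n-coefficient: p = -6p + 5 ⇒ p = \frac{5}{7}.
Matching constants: q = 6p - 6q + 2 ⇒ q = \frac{44}{49}.
General: T(n) = A·(-6)^n + \frac{5 n}{7} + \frac{44}{49}.
Apply T(0) = 1: A + \frac{44}{49} = 1 ⇒ A = \frac{5}{49}.
So T(n) = \frac{5 \left(-6\right)^{n}}{49} + \frac{5 n}{7} + \frac{44}{49}.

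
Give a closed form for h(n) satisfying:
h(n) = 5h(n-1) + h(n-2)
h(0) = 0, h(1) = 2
Characteristic equation: x² - 5x - 1 = 0.
Discriminant Δ = (5)² + 4·(1) = 29.
Roots r₁,₂ = (5 ± √29)/2, so r₁ = \frac{5}{2} + \frac{\sqrt{29}}{2}, r₂ = \frac{5}{2} - \frac{\sqrt{29}}{2}.
General solution: h(n) = A·r₁^n + B·r₂^n.
From the initial conditions, A + B = 0 and r₁A + r₂B = 2.
Since r₁ - r₂ = √29: A = (2 - (0)r₂)/√29 = \frac{2 \sqrt{29}}{29}, and B = 0 - A = - \frac{2 \sqrt{29}}{29}.
So h(n) = \left(\frac{2 \sqrt{29}}{29}\right)\left(\frac{5}{2} + \frac{\sqrt{29}}{2}\right)^n + \left(- \frac{2 \sqrt{29}}{29}\right)\left(\frac{5}{2} - \frac{\sqrt{29}}{2}\right)^n.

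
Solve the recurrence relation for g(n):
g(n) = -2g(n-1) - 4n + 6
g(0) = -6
First-order linear with linear forcing.
Homogeneous solution: g_h(n) = A·(-2)^n.
Try particular g_p(n) = pn + q. Substituting:
  pn + q = -2(p(n-1) + q) - 4n + 6.
Matching the n-coefficient: p = -2p - 4 ⇒ p = - \frac{4}{3}.
Matching constants: q = 2p - 2q + 6 ⇒ q = \frac{10}{9}.
General: g(n) = A·(-2)^n - \frac{4 n}{3} + \frac{10}{9}.
Apply g(0) = -6: A + \frac{10}{9} = -6 ⇒ A = - \frac{64}{9}.
So g(n) = - \frac{64 \left(-2\right)^{n}}{9} - \frac{4 n}{3} + \frac{10}{9}.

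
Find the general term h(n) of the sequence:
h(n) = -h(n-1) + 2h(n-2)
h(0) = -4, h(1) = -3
Characteristic equation: x² + x - 2 = 0, which factors as (x - (-2))(x - (1)) = 0.
Roots r₁ = -2, r₂ = 1 (distinct).
General solution: h(n) = A·(-2)^n + B·(1)^n.
From h(0) = -4: A + B = -4.
From h(1) = -3: -2A + B = -3.
Solving: A = - \frac{1}{3}, B = - \frac{11}{3}.
So h(n) = - \frac{\left(-2\right)^{n}}{3} - \frac{11}{3}.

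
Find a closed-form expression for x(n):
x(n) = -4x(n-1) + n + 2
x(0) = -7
First-order linear with linear forcing.
Homogeneous solution: x_h(n) = A·(-4)^n.
Try particular x_p(n) = pn + q. Substituting:
  pn + q = -4(p(n-1) + q) + n + 2.
Matching the n-coefficient: p = -4p + 1 ⇒ p = \frac{1}{5}.
Matching constants: q = 4p - 4q + 2 ⇒ q = \frac{14}{25}.
General: x(n) = A·(-4)^n + \frac{n}{5} + \frac{14}{25}.
Apply x(0) = -7: A + \frac{14}{25} = -7 ⇒ A = - \frac{189}{25}.
So x(n) = - \frac{189 \left(-4\right)^{n}}{25} + \frac{n}{5} + \frac{14}{25}.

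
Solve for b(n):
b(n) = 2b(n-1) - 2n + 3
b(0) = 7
First-order linear with linear forcing.
Homogeneous solution: b_h(n) = A·(2)^n.
Try particular b_p(n) = pn + q. Substituting:
  pn + q = 2(p(n-1) + q) - 2n + 3.
Matching the n-coefficient: p = 2p - 2 ⇒ p = 2.
Matching constants: q = -2p + 2q + 3 ⇒ q = 1.
General: b(n) = A·(2)^n + 2 n + 1.
Apply b(0) = 7: A + 1 = 7 ⇒ A = 6.
So b(n) = 6 \cdot 2^{n} + 2 n + 1.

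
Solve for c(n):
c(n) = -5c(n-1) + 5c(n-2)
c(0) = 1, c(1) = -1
Characteristic equation: x² + 5x - 5 = 0.
Discriminant Δ = (-5)² + 4·(5) = 45.
Roots r₁,₂ = (-5 ± √45)/2, so r₁ = - \frac{5}{2} + \frac{3 \sqrt{5}}{2}, r₂ = - \frac{3 \sqrt{5}}{2} - \frac{5}{2}.
General solution: c(n) = A·r₁^n + B·r₂^n.
From the initial conditions, A + B = 1 and r₁A + r₂B = -1.
Since r₁ - r₂ = √45: A = (-1 - (1)r₂)/√45 = \frac{\sqrt{5}}{10} + \frac{1}{2}, and B = 1 - A = \frac{1}{2} - \frac{\sqrt{5}}{10}.
So c(n) = \left(\frac{\sqrt{5}}{10} + \frac{1}{2}\right)\left(- \frac{5}{2} + \frac{3 \sqrt{5}}{2}\right)^n + \left(\frac{1}{2} - \frac{\sqrt{5}}{10}\right)\left(- \frac{3 \sqrt{5}}{2} - \frac{5}{2}\right)^n.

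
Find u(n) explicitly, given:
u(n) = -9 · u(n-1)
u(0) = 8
Pure geometric recurrence with ratio -9.
By induction u(n) = u(0) · (-9)^n = 8 \left(-9\right)^{n}.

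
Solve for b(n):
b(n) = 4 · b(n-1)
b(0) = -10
Pure geometric recurrence with ratio 4.
By induction b(n) = b(0) · (4)^n = - 10 \cdot 4^{n}.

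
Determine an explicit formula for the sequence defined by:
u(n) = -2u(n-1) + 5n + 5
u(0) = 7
First-order linear with linear forcing.
Homogeneous solution: u_h(n) = A·(-2)^n.
Try particular u_p(n) = pn + q. Substituting:
  pn + q = -2(p(n-1) + q) + 5n + 5.
Matching the n-coefficient: p = -2p + 5 ⇒ p = \frac{5}{3}.
Matching constants: q = 2p - 2q + 5 ⇒ q = \frac{25}{9}.
General: u(n) = A·(-2)^n + \frac{5 n}{3} + \frac{25}{9}.
Apply u(0) = 7: A + \frac{25}{9} = 7 ⇒ A = \frac{38}{9}.
So u(n) = \frac{38 \left(-2\right)^{n}}{9} + \frac{5 n}{3} + \frac{25}{9}.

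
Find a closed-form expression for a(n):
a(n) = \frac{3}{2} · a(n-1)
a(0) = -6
Pure geometric recurrence with ratio \frac{3}{2}.
By induction a(n) = a(0) · (\frac{3}{2})^n = - 6 \left(\frac{3}{2}\right)^{n}.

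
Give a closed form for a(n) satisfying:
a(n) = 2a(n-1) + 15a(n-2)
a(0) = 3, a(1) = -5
Characteristic equation: x² - 2x - 15 = 0, which factors as (x - (-3))(x - (5)) = 0.
Roots r₁ = -3, r₂ = 5 (distinct).
General solution: a(n) = A·(-3)^n + B·(5)^n.
From a(0) = 3: A + B = 3.
From a(1) = -5: -3A + 5B = -5.
Solving: A = \frac{5}{2}, B = \frac{1}{2}.
So a(n) = \frac{5 \left(-3\right)^{n}}{2} + \frac{5^{n}}{2}.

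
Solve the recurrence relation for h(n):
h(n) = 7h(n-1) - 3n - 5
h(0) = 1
First-order linear with linear forcing.
Homogeneous solution: h_h(n) = A·(7)^n.
Try particular h_p(n) = pn + q. Substituting:
  pn + q = 7(p(n-1) + q) - 3n - 5.
Matching the n-coefficient: p = 7p - 3 ⇒ p = \frac{1}{2}.
Matching constants: q = -7p + 7q - 5 ⇒ q = \frac{17}{12}.
General: h(n) = A·(7)^n + \frac{n}{2} + \frac{17}{12}.
Apply h(0) = 1: A + \frac{17}{12} = 1 ⇒ A = - \frac{5}{12}.
So h(n) = - \frac{5 \cdot 7^{n}}{12} + \frac{n}{2} + \frac{17}{12}.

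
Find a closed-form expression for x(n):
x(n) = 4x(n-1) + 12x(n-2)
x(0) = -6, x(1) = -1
Characteristic equation: x² - 4x - 12 = 0, which factors as (x - (6))(x - (-2)) = 0.
Roots r₁ = 6, r₂ = -2 (distinct).
General solution: x(n) = A·(6)^n + B·(-2)^n.
From x(0) = -6: A + B = -6.
From x(1) = -1: 6A - 2B = -1.
Solving: A = - \frac{13}{8}, B = - \frac{35}{8}.
So x(n) = - \frac{35 \left(-2\right)^{n}}{8} - \frac{13 \cdot 6^{n}}{8}.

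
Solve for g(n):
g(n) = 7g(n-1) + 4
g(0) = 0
First-order linear non-homogeneous.
Homogeneous solution: g_h(n) = A·(7)^n.
Try constant particular solution g_p = K: K = 7K + 4 ⇒ K = - \frac{2}{3}.
General: g(n) = A·(7)^n - \frac{2}{3}.
Apply g(0) = 0: A - \frac{2}{3} = 0 ⇒ A = \frac{2}{3}.
So g(n) = \frac{2 \cdot 7^{n}}{3} - \frac{2}{3}.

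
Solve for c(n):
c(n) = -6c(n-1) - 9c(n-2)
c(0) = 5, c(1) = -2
Characteristic equation: x² + 6x + 9 = 0, which is (x - (-3))².
Repeated root r = -3.
General solution: c(n) = (A + Bn)·(-3)^n.
From c(0) = 5: A = 5.
From c(1) = -2: (A + B)·(-3) = -2 ⇒ B = - \frac{13}{3}.
So c(n) = \left(5 - \frac{13 n}{3}\right) \cdot (-3)^n.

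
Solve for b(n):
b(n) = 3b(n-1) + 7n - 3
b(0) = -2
First-order linear with linear forcing.
Homogeneous solution: b_h(n) = A·(3)^n.
Try particular b_p(n) = pn + q. Substituting:
  pn + q = 3(p(n-1) + q) + 7n - 3.
Matching the n-coefficient: p = 3p + 7 ⇒ p = - \frac{7}{2}.
Matching constants: q = -3p + 3q - 3 ⇒ q = - \frac{15}{4}.
General: b(n) = A·(3)^n - \frac{7 n}{2} - \frac{15}{4}.
Apply b(0) = -2: A - \frac{15}{4} = -2 ⇒ A = \frac{7}{4}.
So b(n) = \frac{7 \cdot 3^{n}}{4} - \frac{7 n}{2} - \frac{15}{4}.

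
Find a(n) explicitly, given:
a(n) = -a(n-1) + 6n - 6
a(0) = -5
First-order linear with linear forcing.
Homogeneous solution: a_h(n) = A·(-1)^n.
Try particular a_p(n) = pn + q. Substituting:
  pn + q = -(p(n-1) + q) + 6n - 6.
Matching the n-coefficient: p = -p + 6 ⇒ p = 3.
Matching constants: q = p - q - 6 ⇒ q = - \frac{3}{2}.
General: a(n) = A·(-1)^n + 3 n - \frac{3}{2}.
Apply a(0) = -5: A - \frac{3}{2} = -5 ⇒ A = - \frac{7}{2}.
So a(n) = - \frac{7 \left(-1\right)^{n}}{2} + 3 n - \frac{3}{2}.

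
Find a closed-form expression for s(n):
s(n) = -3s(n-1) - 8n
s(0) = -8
First-order linear with linear forcing.
Homogeneous solution: s_h(n) = A·(-3)^n.
Try particular s_p(n) = pn + q. Substituting:
  pn + q = -3(p(n-1) + q) - 8n.
Matching the n-coefficient: p = -3p - 8 ⇒ p = -2.
Matching constants: q = 3p - 3q ⇒ q = - \frac{3}{2}.
General: s(n) = A·(-3)^n - 2 n - \frac{3}{2}.
Apply s(0) = -8: A - \frac{3}{2} = -8 ⇒ A = - \frac{13}{2}.
So s(n) = - \frac{13 \left(-3\right)^{n}}{2} - 2 n - \frac{3}{2}.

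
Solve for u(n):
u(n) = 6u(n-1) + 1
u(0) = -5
First-order linear non-homogeneous.
Homogeneous solution: u_h(n) = A·(6)^n.
Try constant particular solution u_p = K: K = 6K + 1 ⇒ K = - \frac{1}{5}.
General: u(n) = A·(6)^n - \frac{1}{5}.
Apply u(0) = -5: A - \frac{1}{5} = -5 ⇒ A = - \frac{24}{5}.
So u(n) = - \frac{24 \cdot 6^{n}}{5} - \frac{1}{5}.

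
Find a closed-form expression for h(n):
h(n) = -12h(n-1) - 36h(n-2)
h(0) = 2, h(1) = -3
Characteristic equation: x² + 12x + 36 = 0, which is (x - (-6))².
Repeated root r = -6.
General solution: h(n) = (A + Bn)·(-6)^n.
From h(0) = 2: A = 2.
From h(1) = -3: (A + B)·(-6) = -3 ⇒ B = - \frac{3}{2}.
So h(n) = \left(2 - \frac{3 n}{2}\right) \cdot (-6)^n.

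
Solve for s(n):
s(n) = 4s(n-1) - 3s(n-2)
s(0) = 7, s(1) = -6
Characteristic equation: x² - 4x + 3 = 0, which factors as (x - (1))(x - (3)) = 0.
Roots r₁ = 1, r₂ = 3 (distinct).
General solution: s(n) = A·(1)^n + B·(3)^n.
From s(0) = 7: A + B = 7.
From s(1) = -6: A + 3B = -6.
Solving: A = \frac{27}{2}, B = - \frac{13}{2}.
So s(n) = \frac{27}{2} - \frac{13 \cdot 3^{n}}{2}.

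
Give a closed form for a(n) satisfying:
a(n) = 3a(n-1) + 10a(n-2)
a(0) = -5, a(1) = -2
Characteristic equation: x² - 3x - 10 = 0, which factors as (x - (5))(x - (-2)) = 0.
Roots r₁ = 5, r₂ = -2 (distinct).
General solution: a(n) = A·(5)^n + B·(-2)^n.
From a(0) = -5: A + B = -5.
From a(1) = -2: 5A - 2B = -2.
Solving: A = - \frac{12}{7}, B = - \frac{23}{7}.
So a(n) = - \frac{23 \left(-2\right)^{n}}{7} - \frac{12 \cdot 5^{n}}{7}.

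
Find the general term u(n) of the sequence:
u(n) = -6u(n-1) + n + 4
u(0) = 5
First-order linear with linear forcing.
Homogeneous solution: u_h(n) = A·(-6)^n.
Try particular u_p(n) = pn + q. Substituting:
  pn + q = -6(p(n-1) + q) + n + 4.
Matching the n-coefficient: p = -6p + 1 ⇒ p = \frac{1}{7}.
Matching constants: q = 6p - 6q + 4 ⇒ q = \frac{34}{49}.
General: u(n) = A·(-6)^n + \frac{n}{7} + \frac{34}{49}.
Apply u(0) = 5: A + \frac{34}{49} = 5 ⇒ A = \frac{211}{49}.
So u(n) = \frac{211 \left(-6\right)^{n}}{49} + \frac{n}{7} + \frac{34}{49}.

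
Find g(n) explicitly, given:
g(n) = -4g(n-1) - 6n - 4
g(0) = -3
First-order linear with linear forcing.
Homogeneous solution: g_h(n) = A·(-4)^n.
Try particular g_p(n) = pn + q. Substituting:
  pn + q = -4(p(n-1) + q) - 6n - 4.
Matching the n-coefficient: p = -4p - 6 ⇒ p = - \frac{6}{5}.
Matching constants: q = 4p - 4q - 4 ⇒ q = - \frac{44}{25}.
General: g(n) = A·(-4)^n - \frac{6 n}{5} - \frac{44}{25}.
Apply g(0) = -3: A - \frac{44}{25} = -3 ⇒ A = - \frac{31}{25}.
So g(n) = - \frac{31 \left(-4\right)^{n}}{25} - \frac{6 n}{5} - \frac{44}{25}.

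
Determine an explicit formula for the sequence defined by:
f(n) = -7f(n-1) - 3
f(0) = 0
First-order linear non-homogeneous.
Homogeneous solution: f_h(n) = A·(-7)^n.
Try constant particular solution f_p = K: K = -7K - 3 ⇒ K = - \frac{3}{8}.
General: f(n) = A·(-7)^n - \frac{3}{8}.
Apply f(0) = 0: A - \frac{3}{8} = 0 ⇒ A = \frac{3}{8}.
So f(n) = \frac{3 \left(-7\right)^{n}}{8} - \frac{3}{8}.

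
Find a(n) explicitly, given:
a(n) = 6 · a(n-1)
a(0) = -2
Pure geometric recurrence with ratio 6.
By induction a(n) = a(0) · (6)^n = - 2 \cdot 6^{n}.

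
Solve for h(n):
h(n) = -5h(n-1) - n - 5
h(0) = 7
First-order linear with linear forcing.
Homogeneous solution: h_h(n) = A·(-5)^n.
Try particular h_p(n) = pn + q. Substituting:
  pn + q = -5(p(n-1) + q) - n - 5.
Matching the n-coefficient: p = -5p - 1 ⇒ p = - \frac{1}{6}.
Matching constants: q = 5p - 5q - 5 ⇒ q = - \frac{35}{36}.
General: h(n) = A·(-5)^n - \frac{n}{6} - \frac{35}{36}.
Apply h(0) = 7: A - \frac{35}{36} = 7 ⇒ A = \frac{287}{36}.
So h(n) = \frac{287 \left(-5\right)^{n}}{36} - \frac{n}{6} - \frac{35}{36}.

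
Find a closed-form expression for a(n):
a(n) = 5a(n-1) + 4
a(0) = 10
First-order linear non-homogeneous.
Homogeneous solution: a_h(n) = A·(5)^n.
Try constant particular solution a_p = K: K = 5K + 4 ⇒ K = -1.
General: a(n) = A·(5)^n - 1.
Apply a(0) = 10: A - 1 = 10 ⇒ A = 11.
So a(n) = 11 \cdot 5^{n} - 1.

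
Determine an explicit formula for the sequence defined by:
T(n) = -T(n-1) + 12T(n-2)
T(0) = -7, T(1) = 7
Characteristic equation: x² + x - 12 = 0, which factors as (x - (3))(x - (-4)) = 0.
Roots r₁ = 3, r₂ = -4 (distinct).
General solution: T(n) = A·(3)^n + B·(-4)^n.
From T(0) = -7: A + B = -7.
From T(1) = 7: 3A - 4B = 7.
Solving: A = -3, B = -4.
So T(n) = - 4 \left(-4\right)^{n} - 3 \cdot 3^{n}.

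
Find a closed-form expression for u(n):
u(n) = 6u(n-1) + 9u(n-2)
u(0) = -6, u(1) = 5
Characteristic equation: x² - 6x - 9 = 0.
Discriminant Δ = (6)² + 4·(9) = 72.
Roots r₁,₂ = (6 ± √72)/2, so r₁ = 3 + 3 \sqrt{2}, r₂ = 3 - 3 \sqrt{2}.
General solution: u(n) = A·r₁^n + B·r₂^n.
From the initial conditions, A + B = -6 and r₁A + r₂B = 5.
Since r₁ - r₂ = √72: A = (5 - (-6)r₂)/√72 = -3 + \frac{23 \sqrt{2}}{12}, and B = -6 - A = -3 - \frac{23 \sqrt{2}}{12}.
So u(n) = \left(-3 + \frac{23 \sqrt{2}}{12}\right)\left(3 + 3 \sqrt{2}\right)^n + \left(-3 - \frac{23 \sqrt{2}}{12}\right)\left(3 - 3 \sqrt{2}\right)^n.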